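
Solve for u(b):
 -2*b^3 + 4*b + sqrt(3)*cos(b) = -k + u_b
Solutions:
 u(b) = C1 - b^4/2 + 2*b^2 + b*k + sqrt(3)*sin(b)


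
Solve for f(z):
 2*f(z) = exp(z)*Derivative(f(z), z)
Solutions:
 f(z) = C1*exp(-2*exp(-z))


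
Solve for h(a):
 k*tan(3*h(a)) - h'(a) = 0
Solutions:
 h(a) = -asin(C1*exp(3*a*k))/3 + pi/3
 h(a) = asin(C1*exp(3*a*k))/3


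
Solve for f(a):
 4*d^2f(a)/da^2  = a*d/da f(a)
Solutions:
 f(a) = C1 + C2*erfi(sqrt(2)*a/4)


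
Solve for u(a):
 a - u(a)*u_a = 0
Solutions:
 u(a) = -sqrt(C1 + a^2)
 u(a) = sqrt(C1 + a^2)


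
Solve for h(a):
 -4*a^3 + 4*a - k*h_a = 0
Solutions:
 h(a) = C1 - a^4/k + 2*a^2/k


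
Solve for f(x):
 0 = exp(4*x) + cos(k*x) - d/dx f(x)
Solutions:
 f(x) = C1 + exp(4*x)/4 + sin(k*x)/k


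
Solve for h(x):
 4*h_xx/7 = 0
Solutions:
 h(x) = C1 + C2*x


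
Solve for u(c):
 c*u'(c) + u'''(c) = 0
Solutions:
 u(c) = C1 + Integral(C2*airyai(-c) + C3*airybi(-c), c)


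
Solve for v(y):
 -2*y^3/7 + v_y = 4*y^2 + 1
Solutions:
 v(y) = C1 + y^4/14 + 4*y^3/3 + y


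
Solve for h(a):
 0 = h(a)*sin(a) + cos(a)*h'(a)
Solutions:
 h(a) = C1*cos(a)


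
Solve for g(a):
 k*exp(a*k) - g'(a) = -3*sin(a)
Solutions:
 g(a) = C1 + exp(a*k) - 3*cos(a)


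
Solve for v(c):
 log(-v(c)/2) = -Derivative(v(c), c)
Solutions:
 Integral(1/(log(-_y) - log(2)), (_y, v(c))) = C1 - c


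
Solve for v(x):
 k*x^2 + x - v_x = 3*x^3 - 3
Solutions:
 v(x) = C1 + k*x^3/3 - 3*x^4/4 + x^2/2 + 3*x


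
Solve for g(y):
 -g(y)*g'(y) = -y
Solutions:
 g(y) = -sqrt(C1 + y^2)
 g(y) = sqrt(C1 + y^2)


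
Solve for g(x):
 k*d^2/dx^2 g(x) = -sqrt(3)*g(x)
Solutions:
 g(x) = C1*exp(-3^(1/4)*x*sqrt(-1/k)) + C2*exp(3^(1/4)*x*sqrt(-1/k))


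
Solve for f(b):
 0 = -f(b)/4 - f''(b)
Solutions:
 f(b) = C1*sin(b/2) + C2*cos(b/2)


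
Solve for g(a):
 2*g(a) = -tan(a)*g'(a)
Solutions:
 g(a) = C1/sin(a)^2


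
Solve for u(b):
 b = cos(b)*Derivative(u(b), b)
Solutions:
 u(b) = C1 + Integral(b/cos(b), b)


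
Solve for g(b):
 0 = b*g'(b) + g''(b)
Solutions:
 g(b) = C1 + C2*erf(sqrt(2)*b/2)


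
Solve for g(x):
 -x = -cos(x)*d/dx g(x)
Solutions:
 g(x) = C1 + Integral(x/cos(x), x)


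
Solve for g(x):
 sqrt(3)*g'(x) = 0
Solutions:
 g(x) = C1


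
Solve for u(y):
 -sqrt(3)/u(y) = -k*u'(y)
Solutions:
 u(y) = -sqrt(C1 + 2*sqrt(3)*y/k)
 u(y) = sqrt(C1 + 2*sqrt(3)*y/k)


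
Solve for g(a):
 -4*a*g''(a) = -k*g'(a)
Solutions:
 g(a) = C1 + a^(re(k)/4 + 1)*(C2*sin(log(a)*Abs(im(k))/4) + C3*cos(log(a)*im(k)/4))


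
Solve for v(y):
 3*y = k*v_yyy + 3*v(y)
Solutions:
 v(y) = C1*exp(3^(1/3)*y*(-1/k)^(1/3)) + C2*exp(y*(-1/k)^(1/3)*(-3^(1/3) + 3^(5/6)*I)/2) + C3*exp(-y*(-1/k)^(1/3)*(3^(1/3) + 3^(5/6)*I)/2) + y


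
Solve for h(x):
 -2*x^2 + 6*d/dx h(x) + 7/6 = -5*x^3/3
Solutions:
 h(x) = C1 - 5*x^4/72 + x^3/9 - 7*x/36


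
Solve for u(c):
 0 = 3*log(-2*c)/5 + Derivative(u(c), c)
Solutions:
 u(c) = C1 - 3*c*log(-c)/5 + 3*c*(1 - log(2))/5


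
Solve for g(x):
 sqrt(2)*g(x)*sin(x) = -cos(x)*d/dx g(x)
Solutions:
 g(x) = C1*cos(x)^(sqrt(2))


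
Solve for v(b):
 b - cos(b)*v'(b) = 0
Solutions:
 v(b) = C1 + Integral(b/cos(b), b)


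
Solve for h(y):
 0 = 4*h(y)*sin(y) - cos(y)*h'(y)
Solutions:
 h(y) = C1/cos(y)^4


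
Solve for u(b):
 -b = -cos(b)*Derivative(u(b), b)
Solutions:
 u(b) = C1 + Integral(b/cos(b), b)


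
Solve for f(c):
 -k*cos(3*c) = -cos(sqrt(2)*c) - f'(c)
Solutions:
 f(c) = C1 + k*sin(3*c)/3 - sqrt(2)*sin(sqrt(2)*c)/2


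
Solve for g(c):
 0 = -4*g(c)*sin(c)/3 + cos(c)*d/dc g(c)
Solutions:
 g(c) = C1/cos(c)^(4/3)


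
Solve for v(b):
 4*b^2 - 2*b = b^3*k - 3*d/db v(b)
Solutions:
 v(b) = C1 + b^4*k/12 - 4*b^3/9 + b^2/3


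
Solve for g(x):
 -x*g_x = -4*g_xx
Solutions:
 g(x) = C1 + C2*erfi(sqrt(2)*x/4)


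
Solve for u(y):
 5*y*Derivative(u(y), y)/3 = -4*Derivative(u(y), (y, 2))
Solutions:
 u(y) = C1 + C2*erf(sqrt(30)*y/12)


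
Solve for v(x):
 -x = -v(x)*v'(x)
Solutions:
 v(x) = -sqrt(C1 + x^2)
 v(x) = sqrt(C1 + x^2)


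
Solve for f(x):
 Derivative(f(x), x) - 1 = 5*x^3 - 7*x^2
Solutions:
 f(x) = C1 + 5*x^4/4 - 7*x^3/3 + x


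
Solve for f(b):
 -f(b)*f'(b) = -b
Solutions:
 f(b) = -sqrt(C1 + b^2)
 f(b) = sqrt(C1 + b^2)


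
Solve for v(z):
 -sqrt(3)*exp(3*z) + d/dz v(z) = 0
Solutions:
 v(z) = C1 + sqrt(3)*exp(3*z)/3


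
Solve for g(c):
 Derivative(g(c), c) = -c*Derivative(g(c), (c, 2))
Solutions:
 g(c) = C1 + C2*log(c)


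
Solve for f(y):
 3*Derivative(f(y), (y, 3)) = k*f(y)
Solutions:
 f(y) = C1*exp(3^(2/3)*k^(1/3)*y/3) + C2*exp(k^(1/3)*y*(-3^(2/3) + 3*3^(1/6)*I)/6) + C3*exp(-k^(1/3)*y*(3^(2/3) + 3*3^(1/6)*I)/6)


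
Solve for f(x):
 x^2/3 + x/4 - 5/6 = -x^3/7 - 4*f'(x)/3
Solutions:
 f(x) = C1 - 3*x^4/112 - x^3/12 - 3*x^2/32 + 5*x/8


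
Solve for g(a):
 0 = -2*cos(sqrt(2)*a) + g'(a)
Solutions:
 g(a) = C1 + sqrt(2)*sin(sqrt(2)*a)


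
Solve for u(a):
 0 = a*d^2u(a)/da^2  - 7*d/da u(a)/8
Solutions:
 u(a) = C1 + C2*a^(15/8)


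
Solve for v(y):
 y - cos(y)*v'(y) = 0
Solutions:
 v(y) = C1 + Integral(y/cos(y), y)


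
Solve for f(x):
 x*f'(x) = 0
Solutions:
 f(x) = C1


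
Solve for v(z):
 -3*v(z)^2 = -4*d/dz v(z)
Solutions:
 v(z) = -4/(C1 + 3*z)


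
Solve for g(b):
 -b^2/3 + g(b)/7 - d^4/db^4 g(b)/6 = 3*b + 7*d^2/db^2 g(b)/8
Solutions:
 g(b) = C1*exp(-sqrt(14)*b*sqrt(-147 + sqrt(24297))/28) + C2*exp(sqrt(14)*b*sqrt(-147 + sqrt(24297))/28) + C3*sin(sqrt(14)*b*sqrt(147 + sqrt(24297))/28) + C4*cos(sqrt(14)*b*sqrt(147 + sqrt(24297))/28) + 7*b^2/3 + 21*b + 343/12


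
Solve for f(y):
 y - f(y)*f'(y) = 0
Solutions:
 f(y) = -sqrt(C1 + y^2)
 f(y) = sqrt(C1 + y^2)


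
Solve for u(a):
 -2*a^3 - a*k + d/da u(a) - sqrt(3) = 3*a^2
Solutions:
 u(a) = C1 + a^4/2 + a^3 + a^2*k/2 + sqrt(3)*a


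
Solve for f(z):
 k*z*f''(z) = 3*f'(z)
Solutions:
 f(z) = C1 + z^(((re(k) + 3)*re(k) + im(k)^2)/(re(k)^2 + im(k)^2))*(C2*sin(3*log(z)*Abs(im(k))/(re(k)^2 + im(k)^2)) + C3*cos(3*log(z)*im(k)/(re(k)^2 + im(k)^2)))


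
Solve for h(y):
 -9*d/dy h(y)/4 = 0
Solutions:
 h(y) = C1


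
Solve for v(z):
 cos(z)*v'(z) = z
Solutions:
 v(z) = C1 + Integral(z/cos(z), z)


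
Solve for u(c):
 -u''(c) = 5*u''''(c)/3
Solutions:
 u(c) = C1 + C2*c + C3*sin(sqrt(15)*c/5) + C4*cos(sqrt(15)*c/5)


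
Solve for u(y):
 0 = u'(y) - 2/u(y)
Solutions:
 u(y) = -sqrt(C1 + 4*y)
 u(y) = sqrt(C1 + 4*y)


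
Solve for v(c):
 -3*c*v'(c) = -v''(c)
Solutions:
 v(c) = C1 + C2*erfi(sqrt(6)*c/2)


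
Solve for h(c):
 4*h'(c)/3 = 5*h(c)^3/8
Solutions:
 h(c) = -4*sqrt(-1/(C1 + 15*c))
 h(c) = 4*sqrt(-1/(C1 + 15*c))


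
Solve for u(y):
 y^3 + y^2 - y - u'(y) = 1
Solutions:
 u(y) = C1 + y^4/4 + y^3/3 - y^2/2 - y


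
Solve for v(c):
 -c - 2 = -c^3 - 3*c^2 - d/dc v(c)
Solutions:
 v(c) = C1 - c^4/4 - c^3 + c^2/2 + 2*c


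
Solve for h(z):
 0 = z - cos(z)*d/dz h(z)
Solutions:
 h(z) = C1 + Integral(z/cos(z), z)


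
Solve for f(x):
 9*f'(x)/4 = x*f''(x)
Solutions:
 f(x) = C1 + C2*x^(13/4)


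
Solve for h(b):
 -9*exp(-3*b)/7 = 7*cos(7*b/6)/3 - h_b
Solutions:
 h(b) = C1 + 2*sin(7*b/6) - 3*exp(-3*b)/7


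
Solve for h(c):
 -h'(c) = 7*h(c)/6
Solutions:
 h(c) = C1*exp(-7*c/6)


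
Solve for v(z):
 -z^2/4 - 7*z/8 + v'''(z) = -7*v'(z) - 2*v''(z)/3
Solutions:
 v(z) = C1 + z^3/84 + 139*z^2/2352 - 265*z/12348 + (C2*sin(sqrt(62)*z/3) + C3*cos(sqrt(62)*z/3))*exp(-z/3)


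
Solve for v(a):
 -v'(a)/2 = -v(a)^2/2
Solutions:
 v(a) = -1/(C1 + a)


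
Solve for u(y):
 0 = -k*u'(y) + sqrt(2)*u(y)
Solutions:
 u(y) = C1*exp(sqrt(2)*y/k)


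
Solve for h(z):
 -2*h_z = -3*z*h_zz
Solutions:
 h(z) = C1 + C2*z^(5/3)


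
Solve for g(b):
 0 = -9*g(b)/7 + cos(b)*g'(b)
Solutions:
 g(b) = C1*(sin(b) + 1)^(9/14)/(sin(b) - 1)^(9/14)


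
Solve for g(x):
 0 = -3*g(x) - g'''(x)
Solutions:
 g(x) = C3*exp(-3^(1/3)*x) + (C1*sin(3^(5/6)*x/2) + C2*cos(3^(5/6)*x/2))*exp(3^(1/3)*x/2)


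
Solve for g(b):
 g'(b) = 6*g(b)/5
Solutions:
 g(b) = C1*exp(6*b/5)


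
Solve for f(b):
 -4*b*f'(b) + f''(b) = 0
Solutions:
 f(b) = C1 + C2*erfi(sqrt(2)*b)


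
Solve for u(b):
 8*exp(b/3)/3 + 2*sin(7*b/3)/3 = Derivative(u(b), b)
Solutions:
 u(b) = C1 + 8*exp(b/3) - 2*cos(7*b/3)/7


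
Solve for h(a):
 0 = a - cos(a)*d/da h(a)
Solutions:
 h(a) = C1 + Integral(a/cos(a), a)


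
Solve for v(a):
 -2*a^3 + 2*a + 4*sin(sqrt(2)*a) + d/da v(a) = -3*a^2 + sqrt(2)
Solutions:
 v(a) = C1 + a^4/2 - a^3 - a^2 + sqrt(2)*a + 2*sqrt(2)*cos(sqrt(2)*a)


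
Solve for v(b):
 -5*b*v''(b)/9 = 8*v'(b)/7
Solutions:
 v(b) = C1 + C2/b^(37/35)


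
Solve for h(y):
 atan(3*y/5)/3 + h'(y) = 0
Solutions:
 h(y) = C1 - y*atan(3*y/5)/3 + 5*log(9*y^2 + 25)/18


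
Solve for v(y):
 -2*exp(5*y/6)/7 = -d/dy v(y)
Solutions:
 v(y) = C1 + 12*exp(5*y/6)/35


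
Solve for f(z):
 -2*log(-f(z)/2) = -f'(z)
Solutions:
 -Integral(1/(log(-_y) - log(2)), (_y, f(z)))/2 = C1 - z


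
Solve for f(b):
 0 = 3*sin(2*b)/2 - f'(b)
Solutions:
 f(b) = C1 - 3*cos(2*b)/4


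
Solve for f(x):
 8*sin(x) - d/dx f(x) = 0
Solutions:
 f(x) = C1 - 8*cos(x)


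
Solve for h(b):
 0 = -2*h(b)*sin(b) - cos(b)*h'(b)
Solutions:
 h(b) = C1*cos(b)^2


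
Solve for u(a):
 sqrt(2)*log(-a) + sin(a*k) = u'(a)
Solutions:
 u(a) = C1 + sqrt(2)*a*(log(-a) - 1) + Piecewise((-cos(a*k)/k, Ne(k, 0)), (0, True))


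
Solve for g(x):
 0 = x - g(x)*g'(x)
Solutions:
 g(x) = -sqrt(C1 + x^2)
 g(x) = sqrt(C1 + x^2)


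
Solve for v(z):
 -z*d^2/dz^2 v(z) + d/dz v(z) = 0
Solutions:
 v(z) = C1 + C2*z^2


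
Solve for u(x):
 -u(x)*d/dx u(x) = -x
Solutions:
 u(x) = -sqrt(C1 + x^2)
 u(x) = sqrt(C1 + x^2)


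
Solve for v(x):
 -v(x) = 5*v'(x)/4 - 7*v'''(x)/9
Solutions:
 v(x) = C1*exp(-21^(1/3)*x*(5*21^(1/3)/(sqrt(4431) + 84)^(1/3) + (sqrt(4431) + 84)^(1/3))/28)*sin(3^(1/6)*7^(1/3)*x*(-3^(2/3)*(sqrt(4431) + 84)^(1/3) + 15*7^(1/3)/(sqrt(4431) + 84)^(1/3))/28) + C2*exp(-21^(1/3)*x*(5*21^(1/3)/(sqrt(4431) + 84)^(1/3) + (sqrt(4431) + 84)^(1/3))/28)*cos(3^(1/6)*7^(1/3)*x*(-3^(2/3)*(sqrt(4431) + 84)^(1/3) + 15*7^(1/3)/(sqrt(4431) + 84)^(1/3))/28) + C3*exp(21^(1/3)*x*(5*21^(1/3)/(sqrt(4431) + 84)^(1/3) + (sqrt(4431) + 84)^(1/3))/14)


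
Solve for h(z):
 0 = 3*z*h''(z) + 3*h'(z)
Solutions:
 h(z) = C1 + C2*log(z)


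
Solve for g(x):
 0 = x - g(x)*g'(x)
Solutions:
 g(x) = -sqrt(C1 + x^2)
 g(x) = sqrt(C1 + x^2)


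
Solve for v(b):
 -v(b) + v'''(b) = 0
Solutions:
 v(b) = C3*exp(b) + (C1*sin(sqrt(3)*b/2) + C2*cos(sqrt(3)*b/2))*exp(-b/2)


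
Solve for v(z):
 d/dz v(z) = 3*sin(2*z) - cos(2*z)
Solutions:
 v(z) = C1 - sin(2*z)/2 - 3*cos(2*z)/2


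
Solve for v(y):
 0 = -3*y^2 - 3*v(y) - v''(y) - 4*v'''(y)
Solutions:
 v(y) = C3*exp(-y) - y^2 + (C1*sin(sqrt(39)*y/8) + C2*cos(sqrt(39)*y/8))*exp(3*y/8) + 2/3


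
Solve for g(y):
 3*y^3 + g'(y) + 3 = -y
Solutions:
 g(y) = C1 - 3*y^4/4 - y^2/2 - 3*y


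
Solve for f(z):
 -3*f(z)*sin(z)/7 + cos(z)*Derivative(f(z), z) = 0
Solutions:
 f(z) = C1/cos(z)^(3/7)


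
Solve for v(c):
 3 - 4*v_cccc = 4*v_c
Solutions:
 v(c) = C1 + C4*exp(-c) + 3*c/4 + (C2*sin(sqrt(3)*c/2) + C3*cos(sqrt(3)*c/2))*exp(c/2)


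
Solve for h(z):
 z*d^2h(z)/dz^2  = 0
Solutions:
 h(z) = C1 + C2*z


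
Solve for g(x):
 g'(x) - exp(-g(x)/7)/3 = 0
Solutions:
 g(x) = 7*log(C1 + x/21)


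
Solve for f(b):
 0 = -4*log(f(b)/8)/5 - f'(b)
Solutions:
 -5*Integral(1/(-log(_y) + 3*log(2)), (_y, f(b)))/4 = C1 - b


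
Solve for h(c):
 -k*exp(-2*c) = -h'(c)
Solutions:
 h(c) = C1 - k*exp(-2*c)/2


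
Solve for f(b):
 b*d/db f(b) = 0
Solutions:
 f(b) = C1


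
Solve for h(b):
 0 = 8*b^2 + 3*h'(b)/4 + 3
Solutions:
 h(b) = C1 - 32*b^3/9 - 4*b


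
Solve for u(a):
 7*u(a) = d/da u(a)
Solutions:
 u(a) = C1*exp(7*a)


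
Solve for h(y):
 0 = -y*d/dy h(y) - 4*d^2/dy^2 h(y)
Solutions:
 h(y) = C1 + C2*erf(sqrt(2)*y/4)


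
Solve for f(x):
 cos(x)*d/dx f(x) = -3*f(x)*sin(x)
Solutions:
 f(x) = C1*cos(x)^3


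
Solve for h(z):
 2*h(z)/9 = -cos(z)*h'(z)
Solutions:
 h(z) = C1*(sin(z) - 1)^(1/9)/(sin(z) + 1)^(1/9)


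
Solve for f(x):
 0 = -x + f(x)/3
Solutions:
 f(x) = 3*x


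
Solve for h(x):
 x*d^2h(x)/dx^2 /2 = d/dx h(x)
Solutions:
 h(x) = C1 + C2*x^3


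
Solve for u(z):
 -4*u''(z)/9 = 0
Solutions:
 u(z) = C1 + C2*z


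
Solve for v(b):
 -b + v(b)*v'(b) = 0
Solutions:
 v(b) = -sqrt(C1 + b^2)
 v(b) = sqrt(C1 + b^2)


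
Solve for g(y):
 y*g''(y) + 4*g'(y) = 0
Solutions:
 g(y) = C1 + C2/y^3


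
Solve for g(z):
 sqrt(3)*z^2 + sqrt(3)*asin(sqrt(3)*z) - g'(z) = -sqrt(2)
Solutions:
 g(z) = C1 + sqrt(3)*z^3/3 + sqrt(2)*z + sqrt(3)*(z*asin(sqrt(3)*z) + sqrt(3)*sqrt(1 - 3*z^2)/3)


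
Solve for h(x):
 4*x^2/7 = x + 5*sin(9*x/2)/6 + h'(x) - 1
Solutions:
 h(x) = C1 + 4*x^3/21 - x^2/2 + x + 5*cos(9*x/2)/27


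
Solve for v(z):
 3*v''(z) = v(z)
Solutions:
 v(z) = C1*exp(-sqrt(3)*z/3) + C2*exp(sqrt(3)*z/3)


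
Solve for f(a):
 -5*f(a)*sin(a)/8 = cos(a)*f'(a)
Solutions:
 f(a) = C1*cos(a)^(5/8)


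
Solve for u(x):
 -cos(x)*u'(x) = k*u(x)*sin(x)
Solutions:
 u(x) = C1*exp(k*log(cos(x)))


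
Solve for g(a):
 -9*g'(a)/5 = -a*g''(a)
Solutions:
 g(a) = C1 + C2*a^(14/5)


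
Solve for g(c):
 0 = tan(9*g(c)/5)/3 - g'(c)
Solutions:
 g(c) = -5*asin(C1*exp(3*c/5))/9 + 5*pi/9
 g(c) = 5*asin(C1*exp(3*c/5))/9


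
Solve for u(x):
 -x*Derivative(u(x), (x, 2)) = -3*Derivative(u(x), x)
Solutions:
 u(x) = C1 + C2*x^4


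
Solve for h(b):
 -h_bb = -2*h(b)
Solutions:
 h(b) = C1*exp(-sqrt(2)*b) + C2*exp(sqrt(2)*b)


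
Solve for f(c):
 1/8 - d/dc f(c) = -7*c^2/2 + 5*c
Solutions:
 f(c) = C1 + 7*c^3/6 - 5*c^2/2 + c/8


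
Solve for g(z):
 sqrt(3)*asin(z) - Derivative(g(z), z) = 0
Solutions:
 g(z) = C1 + sqrt(3)*(z*asin(z) + sqrt(1 - z^2))


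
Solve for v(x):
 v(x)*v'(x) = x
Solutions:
 v(x) = -sqrt(C1 + x^2)
 v(x) = sqrt(C1 + x^2)


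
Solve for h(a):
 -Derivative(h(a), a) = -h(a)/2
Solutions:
 h(a) = C1*exp(a/2)


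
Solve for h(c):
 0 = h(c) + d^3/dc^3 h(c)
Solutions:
 h(c) = C3*exp(-c) + (C1*sin(sqrt(3)*c/2) + C2*cos(sqrt(3)*c/2))*exp(c/2)


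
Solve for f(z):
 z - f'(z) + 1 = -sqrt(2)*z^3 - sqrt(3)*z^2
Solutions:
 f(z) = C1 + sqrt(2)*z^4/4 + sqrt(3)*z^3/3 + z^2/2 + z


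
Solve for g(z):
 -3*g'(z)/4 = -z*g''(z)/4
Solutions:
 g(z) = C1 + C2*z^4


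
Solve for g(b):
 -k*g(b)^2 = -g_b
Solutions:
 g(b) = -1/(C1 + b*k)


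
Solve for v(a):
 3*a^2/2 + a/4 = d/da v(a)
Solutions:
 v(a) = C1 + a^3/2 + a^2/8


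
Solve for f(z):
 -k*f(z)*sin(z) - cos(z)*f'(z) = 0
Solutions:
 f(z) = C1*exp(k*log(cos(z)))


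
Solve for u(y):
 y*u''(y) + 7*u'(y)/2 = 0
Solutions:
 u(y) = C1 + C2/y^(5/2)


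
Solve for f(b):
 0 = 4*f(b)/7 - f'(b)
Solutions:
 f(b) = C1*exp(4*b/7)


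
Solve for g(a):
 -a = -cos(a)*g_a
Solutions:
 g(a) = C1 + Integral(a/cos(a), a)


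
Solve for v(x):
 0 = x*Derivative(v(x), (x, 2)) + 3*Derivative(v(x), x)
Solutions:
 v(x) = C1 + C2/x^2


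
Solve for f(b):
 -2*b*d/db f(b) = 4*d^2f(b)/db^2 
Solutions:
 f(b) = C1 + C2*erf(b/2)


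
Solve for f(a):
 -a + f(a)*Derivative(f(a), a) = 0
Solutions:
 f(a) = -sqrt(C1 + a^2)
 f(a) = sqrt(C1 + a^2)


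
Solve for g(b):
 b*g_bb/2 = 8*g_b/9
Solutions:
 g(b) = C1 + C2*b^(25/9)


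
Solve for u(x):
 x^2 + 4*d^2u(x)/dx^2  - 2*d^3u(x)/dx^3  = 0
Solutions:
 u(x) = C1 + C2*x + C3*exp(2*x) - x^4/48 - x^3/24 - x^2/16


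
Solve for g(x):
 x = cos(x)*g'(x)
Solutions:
 g(x) = C1 + Integral(x/cos(x), x)


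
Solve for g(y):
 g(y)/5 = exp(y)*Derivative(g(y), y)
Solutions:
 g(y) = C1*exp(-exp(-y)/5)


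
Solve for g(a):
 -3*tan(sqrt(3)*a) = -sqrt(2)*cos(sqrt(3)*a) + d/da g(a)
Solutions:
 g(a) = C1 + sqrt(3)*log(cos(sqrt(3)*a)) + sqrt(6)*sin(sqrt(3)*a)/3


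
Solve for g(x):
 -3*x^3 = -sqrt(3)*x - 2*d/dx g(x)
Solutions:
 g(x) = C1 + 3*x^4/8 - sqrt(3)*x^2/4


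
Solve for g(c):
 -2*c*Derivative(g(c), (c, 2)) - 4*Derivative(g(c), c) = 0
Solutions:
 g(c) = C1 + C2/c


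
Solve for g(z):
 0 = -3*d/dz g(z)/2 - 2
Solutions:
 g(z) = C1 - 4*z/3


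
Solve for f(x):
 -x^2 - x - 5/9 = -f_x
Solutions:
 f(x) = C1 + x^3/3 + x^2/2 + 5*x/9


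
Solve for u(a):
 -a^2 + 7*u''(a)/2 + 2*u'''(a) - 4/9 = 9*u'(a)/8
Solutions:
 u(a) = C1 + C2*exp(a*(-7 + sqrt(85))/8) + C3*exp(-a*(7 + sqrt(85))/8) - 8*a^3/27 - 224*a^2/81 - 15136*a/729


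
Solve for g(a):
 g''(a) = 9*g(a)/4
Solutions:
 g(a) = C1*exp(-3*a/2) + C2*exp(3*a/2)


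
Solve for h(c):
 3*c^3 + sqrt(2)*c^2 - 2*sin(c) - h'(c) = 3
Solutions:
 h(c) = C1 + 3*c^4/4 + sqrt(2)*c^3/3 - 3*c + 2*cos(c)


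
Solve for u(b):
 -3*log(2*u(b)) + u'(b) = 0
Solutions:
 -Integral(1/(log(_y) + log(2)), (_y, u(b)))/3 = C1 - b


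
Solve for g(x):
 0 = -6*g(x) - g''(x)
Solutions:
 g(x) = C1*sin(sqrt(6)*x) + C2*cos(sqrt(6)*x)


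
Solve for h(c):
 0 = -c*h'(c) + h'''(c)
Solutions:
 h(c) = C1 + Integral(C2*airyai(c) + C3*airybi(c), c)


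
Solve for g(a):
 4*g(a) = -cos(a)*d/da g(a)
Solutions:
 g(a) = C1*(sin(a)^2 - 2*sin(a) + 1)/(sin(a)^2 + 2*sin(a) + 1)


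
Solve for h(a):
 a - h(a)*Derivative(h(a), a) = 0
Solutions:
 h(a) = -sqrt(C1 + a^2)
 h(a) = sqrt(C1 + a^2)


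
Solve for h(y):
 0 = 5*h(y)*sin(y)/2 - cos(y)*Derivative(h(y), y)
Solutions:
 h(y) = C1/cos(y)^(5/2)


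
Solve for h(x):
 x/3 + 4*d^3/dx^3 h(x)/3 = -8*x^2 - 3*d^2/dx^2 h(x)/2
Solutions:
 h(x) = C1 + C2*x + C3*exp(-9*x/8) - 4*x^4/9 + 125*x^3/81 - 1000*x^2/243


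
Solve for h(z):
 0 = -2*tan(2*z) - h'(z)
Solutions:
 h(z) = C1 + log(cos(2*z))


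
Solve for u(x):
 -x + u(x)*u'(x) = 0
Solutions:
 u(x) = -sqrt(C1 + x^2)
 u(x) = sqrt(C1 + x^2)


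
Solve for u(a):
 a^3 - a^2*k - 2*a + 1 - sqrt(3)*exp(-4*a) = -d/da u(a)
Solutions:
 u(a) = C1 - a^4/4 + a^3*k/3 + a^2 - a - sqrt(3)*exp(-4*a)/4


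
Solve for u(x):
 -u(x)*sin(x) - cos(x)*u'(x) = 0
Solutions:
 u(x) = C1*cos(x)


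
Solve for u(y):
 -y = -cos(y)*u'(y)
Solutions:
 u(y) = C1 + Integral(y/cos(y), y)


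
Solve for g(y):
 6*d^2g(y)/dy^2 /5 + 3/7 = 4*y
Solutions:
 g(y) = C1 + C2*y + 5*y^3/9 - 5*y^2/28


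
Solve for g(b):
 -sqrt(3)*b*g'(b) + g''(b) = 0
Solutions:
 g(b) = C1 + C2*erfi(sqrt(2)*3^(1/4)*b/2)


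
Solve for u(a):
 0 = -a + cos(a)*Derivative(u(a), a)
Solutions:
 u(a) = C1 + Integral(a/cos(a), a)


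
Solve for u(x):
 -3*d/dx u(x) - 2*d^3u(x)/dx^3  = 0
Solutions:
 u(x) = C1 + C2*sin(sqrt(6)*x/2) + C3*cos(sqrt(6)*x/2)


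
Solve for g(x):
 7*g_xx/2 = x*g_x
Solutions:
 g(x) = C1 + C2*erfi(sqrt(7)*x/7)


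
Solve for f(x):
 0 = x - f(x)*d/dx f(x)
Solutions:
 f(x) = -sqrt(C1 + x^2)
 f(x) = sqrt(C1 + x^2)


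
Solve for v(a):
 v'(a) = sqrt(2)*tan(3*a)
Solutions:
 v(a) = C1 - sqrt(2)*log(cos(3*a))/3


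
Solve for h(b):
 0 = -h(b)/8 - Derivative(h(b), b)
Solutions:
 h(b) = C1*exp(-b/8)


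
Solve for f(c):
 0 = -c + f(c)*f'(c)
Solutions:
 f(c) = -sqrt(C1 + c^2)
 f(c) = sqrt(C1 + c^2)


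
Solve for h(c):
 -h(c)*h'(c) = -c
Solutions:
 h(c) = -sqrt(C1 + c^2)
 h(c) = sqrt(C1 + c^2)


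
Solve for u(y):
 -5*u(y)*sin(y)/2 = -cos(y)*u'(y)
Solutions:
 u(y) = C1/cos(y)^(5/2)


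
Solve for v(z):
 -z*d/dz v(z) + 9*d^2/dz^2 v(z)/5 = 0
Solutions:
 v(z) = C1 + C2*erfi(sqrt(10)*z/6)


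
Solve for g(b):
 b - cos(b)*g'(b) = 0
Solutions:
 g(b) = C1 + Integral(b/cos(b), b)


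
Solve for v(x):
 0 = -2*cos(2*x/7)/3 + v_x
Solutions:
 v(x) = C1 + 7*sin(2*x/7)/3


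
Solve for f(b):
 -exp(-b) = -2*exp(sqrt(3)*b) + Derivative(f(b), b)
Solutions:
 f(b) = C1 + 2*sqrt(3)*exp(sqrt(3)*b)/3 + exp(-b)


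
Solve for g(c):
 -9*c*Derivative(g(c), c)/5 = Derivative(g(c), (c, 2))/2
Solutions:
 g(c) = C1 + C2*erf(3*sqrt(5)*c/5)


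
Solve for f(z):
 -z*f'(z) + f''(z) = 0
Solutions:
 f(z) = C1 + C2*erfi(sqrt(2)*z/2)


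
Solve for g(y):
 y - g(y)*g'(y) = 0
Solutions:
 g(y) = -sqrt(C1 + y^2)
 g(y) = sqrt(C1 + y^2)


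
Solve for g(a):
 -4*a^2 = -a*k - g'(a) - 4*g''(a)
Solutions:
 g(a) = C1 + C2*exp(-a/4) + 4*a^3/3 - a^2*k/2 - 16*a^2 + 4*a*k + 128*a


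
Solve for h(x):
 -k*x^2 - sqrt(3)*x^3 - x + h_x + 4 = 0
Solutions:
 h(x) = C1 + k*x^3/3 + sqrt(3)*x^4/4 + x^2/2 - 4*x


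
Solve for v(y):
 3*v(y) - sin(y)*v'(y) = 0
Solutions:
 v(y) = C1*(cos(y) - 1)^(3/2)/(cos(y) + 1)^(3/2)


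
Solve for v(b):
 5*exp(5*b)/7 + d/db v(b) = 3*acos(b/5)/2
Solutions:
 v(b) = C1 + 3*b*acos(b/5)/2 - 3*sqrt(25 - b^2)/2 - exp(5*b)/7


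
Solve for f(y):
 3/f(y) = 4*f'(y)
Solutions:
 f(y) = -sqrt(C1 + 6*y)/2
 f(y) = sqrt(C1 + 6*y)/2


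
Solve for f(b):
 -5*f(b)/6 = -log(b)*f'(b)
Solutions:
 f(b) = C1*exp(5*li(b)/6)


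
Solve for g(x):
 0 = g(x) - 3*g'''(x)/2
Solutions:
 g(x) = C3*exp(2^(1/3)*3^(2/3)*x/3) + (C1*sin(2^(1/3)*3^(1/6)*x/2) + C2*cos(2^(1/3)*3^(1/6)*x/2))*exp(-2^(1/3)*3^(2/3)*x/6)


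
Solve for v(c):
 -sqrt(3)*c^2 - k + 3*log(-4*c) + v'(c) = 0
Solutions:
 v(c) = C1 + sqrt(3)*c^3/3 + c*(k - 6*log(2) + 3) - 3*c*log(-c)


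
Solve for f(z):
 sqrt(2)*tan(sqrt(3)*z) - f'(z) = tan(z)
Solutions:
 f(z) = C1 + log(cos(z)) - sqrt(6)*log(cos(sqrt(3)*z))/3


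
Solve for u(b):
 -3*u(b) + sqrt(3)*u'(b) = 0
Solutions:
 u(b) = C1*exp(sqrt(3)*b)


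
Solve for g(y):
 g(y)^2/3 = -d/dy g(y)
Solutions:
 g(y) = 3/(C1 + y)


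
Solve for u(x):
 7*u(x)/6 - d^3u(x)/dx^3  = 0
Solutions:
 u(x) = C3*exp(6^(2/3)*7^(1/3)*x/6) + (C1*sin(2^(2/3)*3^(1/6)*7^(1/3)*x/4) + C2*cos(2^(2/3)*3^(1/6)*7^(1/3)*x/4))*exp(-6^(2/3)*7^(1/3)*x/12)


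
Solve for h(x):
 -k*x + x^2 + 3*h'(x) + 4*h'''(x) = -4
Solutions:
 h(x) = C1 + C2*sin(sqrt(3)*x/2) + C3*cos(sqrt(3)*x/2) + k*x^2/6 - x^3/9 - 4*x/9


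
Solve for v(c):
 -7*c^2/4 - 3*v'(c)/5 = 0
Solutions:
 v(c) = C1 - 35*c^3/36


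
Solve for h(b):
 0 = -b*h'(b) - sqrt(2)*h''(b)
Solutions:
 h(b) = C1 + C2*erf(2^(1/4)*b/2)


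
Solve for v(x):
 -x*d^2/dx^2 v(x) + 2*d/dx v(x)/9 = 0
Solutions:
 v(x) = C1 + C2*x^(11/9)


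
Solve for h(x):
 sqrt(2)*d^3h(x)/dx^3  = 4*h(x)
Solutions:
 h(x) = C3*exp(sqrt(2)*x) + (C1*sin(sqrt(6)*x/2) + C2*cos(sqrt(6)*x/2))*exp(-sqrt(2)*x/2)


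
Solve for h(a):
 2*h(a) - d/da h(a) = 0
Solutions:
 h(a) = C1*exp(2*a)


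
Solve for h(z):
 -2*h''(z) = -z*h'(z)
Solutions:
 h(z) = C1 + C2*erfi(z/2)


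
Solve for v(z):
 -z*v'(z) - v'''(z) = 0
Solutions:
 v(z) = C1 + Integral(C2*airyai(-z) + C3*airybi(-z), z)


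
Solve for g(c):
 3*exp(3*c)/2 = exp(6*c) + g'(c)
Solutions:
 g(c) = C1 - exp(6*c)/6 + exp(3*c)/2


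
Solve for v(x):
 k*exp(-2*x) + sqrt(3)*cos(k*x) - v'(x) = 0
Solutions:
 v(x) = C1 - k*exp(-2*x)/2 + sqrt(3)*sin(k*x)/k


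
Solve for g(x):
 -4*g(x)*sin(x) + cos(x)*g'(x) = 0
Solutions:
 g(x) = C1/cos(x)^4


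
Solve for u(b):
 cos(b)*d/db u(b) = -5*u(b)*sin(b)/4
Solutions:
 u(b) = C1*cos(b)^(5/4)


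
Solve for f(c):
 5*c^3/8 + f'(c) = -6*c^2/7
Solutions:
 f(c) = C1 - 5*c^4/32 - 2*c^3/7


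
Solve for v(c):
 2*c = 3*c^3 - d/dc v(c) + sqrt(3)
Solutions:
 v(c) = C1 + 3*c^4/4 - c^2 + sqrt(3)*c


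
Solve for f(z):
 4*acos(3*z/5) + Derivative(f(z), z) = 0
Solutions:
 f(z) = C1 - 4*z*acos(3*z/5) + 4*sqrt(25 - 9*z^2)/3


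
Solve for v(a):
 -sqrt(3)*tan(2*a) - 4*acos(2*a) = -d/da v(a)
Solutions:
 v(a) = C1 + 4*a*acos(2*a) - 2*sqrt(1 - 4*a^2) - sqrt(3)*log(cos(2*a))/2


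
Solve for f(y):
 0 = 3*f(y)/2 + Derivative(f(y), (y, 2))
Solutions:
 f(y) = C1*sin(sqrt(6)*y/2) + C2*cos(sqrt(6)*y/2)


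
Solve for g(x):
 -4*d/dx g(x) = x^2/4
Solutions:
 g(x) = C1 - x^3/48


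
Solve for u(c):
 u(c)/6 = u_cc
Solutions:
 u(c) = C1*exp(-sqrt(6)*c/6) + C2*exp(sqrt(6)*c/6)


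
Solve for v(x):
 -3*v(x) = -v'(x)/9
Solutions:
 v(x) = C1*exp(27*x)


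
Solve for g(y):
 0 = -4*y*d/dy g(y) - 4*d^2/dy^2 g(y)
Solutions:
 g(y) = C1 + C2*erf(sqrt(2)*y/2)


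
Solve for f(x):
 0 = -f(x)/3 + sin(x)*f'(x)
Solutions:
 f(x) = C1*(cos(x) - 1)^(1/6)/(cos(x) + 1)^(1/6)


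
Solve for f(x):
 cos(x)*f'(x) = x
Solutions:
 f(x) = C1 + Integral(x/cos(x), x)


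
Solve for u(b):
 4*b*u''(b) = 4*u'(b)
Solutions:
 u(b) = C1 + C2*b^2


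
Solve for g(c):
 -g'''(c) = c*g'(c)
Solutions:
 g(c) = C1 + Integral(C2*airyai(-c) + C3*airybi(-c), c)


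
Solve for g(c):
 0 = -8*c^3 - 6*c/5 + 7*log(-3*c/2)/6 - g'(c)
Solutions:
 g(c) = C1 - 2*c^4 - 3*c^2/5 + 7*c*log(-c)/6 + 7*c*(-1 - log(2) + log(3))/6


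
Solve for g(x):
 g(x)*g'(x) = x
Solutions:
 g(x) = -sqrt(C1 + x^2)
 g(x) = sqrt(C1 + x^2)


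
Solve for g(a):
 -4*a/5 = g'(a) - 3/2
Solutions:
 g(a) = C1 - 2*a^2/5 + 3*a/2


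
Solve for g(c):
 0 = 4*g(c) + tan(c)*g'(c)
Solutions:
 g(c) = C1/sin(c)^4


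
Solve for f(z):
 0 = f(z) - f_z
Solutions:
 f(z) = C1*exp(z)


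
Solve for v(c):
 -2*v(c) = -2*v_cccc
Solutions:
 v(c) = C1*exp(-c) + C2*exp(c) + C3*sin(c) + C4*cos(c)


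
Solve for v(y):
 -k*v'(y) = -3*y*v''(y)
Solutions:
 v(y) = C1 + y^(re(k)/3 + 1)*(C2*sin(log(y)*Abs(im(k))/3) + C3*cos(log(y)*im(k)/3))


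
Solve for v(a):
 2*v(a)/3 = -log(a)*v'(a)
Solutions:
 v(a) = C1*exp(-2*li(a)/3)


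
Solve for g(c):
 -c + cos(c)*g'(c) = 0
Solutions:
 g(c) = C1 + Integral(c/cos(c), c)


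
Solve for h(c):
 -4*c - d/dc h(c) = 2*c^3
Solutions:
 h(c) = C1 - c^4/2 - 2*c^2


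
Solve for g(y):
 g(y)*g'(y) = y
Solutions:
 g(y) = -sqrt(C1 + y^2)
 g(y) = sqrt(C1 + y^2)


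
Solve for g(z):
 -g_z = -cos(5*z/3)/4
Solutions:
 g(z) = C1 + 3*sin(5*z/3)/20


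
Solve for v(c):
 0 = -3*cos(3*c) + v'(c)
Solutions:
 v(c) = C1 + sin(3*c)


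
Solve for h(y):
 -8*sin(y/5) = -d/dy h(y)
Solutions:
 h(y) = C1 - 40*cos(y/5)


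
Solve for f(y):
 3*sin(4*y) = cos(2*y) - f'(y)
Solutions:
 f(y) = C1 + sin(2*y)/2 + 3*cos(4*y)/4


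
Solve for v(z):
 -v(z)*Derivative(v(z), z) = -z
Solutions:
 v(z) = -sqrt(C1 + z^2)
 v(z) = sqrt(C1 + z^2)


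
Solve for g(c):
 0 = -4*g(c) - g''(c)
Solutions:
 g(c) = C1*sin(2*c) + C2*cos(2*c)


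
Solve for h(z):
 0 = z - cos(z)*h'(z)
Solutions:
 h(z) = C1 + Integral(z/cos(z), z)


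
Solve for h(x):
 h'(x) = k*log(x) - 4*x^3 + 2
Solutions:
 h(x) = C1 + k*x*log(x) - k*x - x^4 + 2*x


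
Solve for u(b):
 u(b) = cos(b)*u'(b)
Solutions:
 u(b) = C1*sqrt(sin(b) + 1)/sqrt(sin(b) - 1)


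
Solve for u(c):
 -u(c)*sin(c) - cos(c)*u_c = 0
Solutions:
 u(c) = C1*cos(c)


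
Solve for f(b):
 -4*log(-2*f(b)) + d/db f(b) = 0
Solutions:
 -Integral(1/(log(-_y) + log(2)), (_y, f(b)))/4 = C1 - b


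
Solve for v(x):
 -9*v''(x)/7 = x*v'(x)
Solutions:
 v(x) = C1 + C2*erf(sqrt(14)*x/6)


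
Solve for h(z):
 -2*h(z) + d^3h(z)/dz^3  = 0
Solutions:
 h(z) = C3*exp(2^(1/3)*z) + (C1*sin(2^(1/3)*sqrt(3)*z/2) + C2*cos(2^(1/3)*sqrt(3)*z/2))*exp(-2^(1/3)*z/2)


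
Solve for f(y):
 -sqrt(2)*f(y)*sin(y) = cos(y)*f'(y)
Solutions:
 f(y) = C1*cos(y)^(sqrt(2))


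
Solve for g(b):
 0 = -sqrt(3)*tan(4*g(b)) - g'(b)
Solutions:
 g(b) = -asin(C1*exp(-4*sqrt(3)*b))/4 + pi/4
 g(b) = asin(C1*exp(-4*sqrt(3)*b))/4


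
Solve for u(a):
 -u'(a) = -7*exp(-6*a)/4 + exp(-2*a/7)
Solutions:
 u(a) = C1 - 7*exp(-6*a)/24 + 7*exp(-2*a/7)/2


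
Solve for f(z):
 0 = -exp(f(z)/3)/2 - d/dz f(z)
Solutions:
 f(z) = 3*log(1/(C1 + z)) + 3*log(6)


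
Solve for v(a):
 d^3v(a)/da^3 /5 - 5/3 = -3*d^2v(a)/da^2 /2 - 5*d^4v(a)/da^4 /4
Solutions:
 v(a) = C1 + C2*a + 5*a^2/9 + (C3*sin(sqrt(746)*a/25) + C4*cos(sqrt(746)*a/25))*exp(-2*a/25)


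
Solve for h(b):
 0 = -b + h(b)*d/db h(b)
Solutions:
 h(b) = -sqrt(C1 + b^2)
 h(b) = sqrt(C1 + b^2)


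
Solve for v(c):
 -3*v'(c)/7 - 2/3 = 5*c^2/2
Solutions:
 v(c) = C1 - 35*c^3/18 - 14*c/9


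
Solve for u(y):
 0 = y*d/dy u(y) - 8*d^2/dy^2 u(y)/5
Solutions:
 u(y) = C1 + C2*erfi(sqrt(5)*y/4)


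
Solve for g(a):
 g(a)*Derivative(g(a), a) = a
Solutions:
 g(a) = -sqrt(C1 + a^2)
 g(a) = sqrt(C1 + a^2)


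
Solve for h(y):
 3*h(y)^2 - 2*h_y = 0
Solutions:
 h(y) = -2/(C1 + 3*y)


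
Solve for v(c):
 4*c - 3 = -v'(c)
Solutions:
 v(c) = C1 - 2*c^2 + 3*c


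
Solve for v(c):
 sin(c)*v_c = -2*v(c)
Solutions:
 v(c) = C1*(cos(c) + 1)/(cos(c) - 1)


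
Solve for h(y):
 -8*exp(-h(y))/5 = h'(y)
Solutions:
 h(y) = log(C1 - 8*y/5)


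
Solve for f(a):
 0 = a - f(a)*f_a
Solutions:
 f(a) = -sqrt(C1 + a^2)
 f(a) = sqrt(C1 + a^2)


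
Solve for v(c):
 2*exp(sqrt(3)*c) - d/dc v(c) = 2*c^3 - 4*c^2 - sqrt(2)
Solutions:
 v(c) = C1 - c^4/2 + 4*c^3/3 + sqrt(2)*c + 2*sqrt(3)*exp(sqrt(3)*c)/3


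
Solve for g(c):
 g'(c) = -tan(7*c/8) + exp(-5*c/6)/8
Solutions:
 g(c) = C1 - 4*log(tan(7*c/8)^2 + 1)/7 - 3*exp(-5*c/6)/20


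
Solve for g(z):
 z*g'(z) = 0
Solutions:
 g(z) = C1


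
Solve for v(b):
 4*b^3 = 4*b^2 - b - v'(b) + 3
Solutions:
 v(b) = C1 - b^4 + 4*b^3/3 - b^2/2 + 3*b


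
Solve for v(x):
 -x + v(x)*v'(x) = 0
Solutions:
 v(x) = -sqrt(C1 + x^2)
 v(x) = sqrt(C1 + x^2)


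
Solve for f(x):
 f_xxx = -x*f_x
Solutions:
 f(x) = C1 + Integral(C2*airyai(-x) + C3*airybi(-x), x)


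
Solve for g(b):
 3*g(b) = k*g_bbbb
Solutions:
 g(b) = C1*exp(-3^(1/4)*b*(1/k)^(1/4)) + C2*exp(3^(1/4)*b*(1/k)^(1/4)) + C3*exp(-3^(1/4)*I*b*(1/k)^(1/4)) + C4*exp(3^(1/4)*I*b*(1/k)^(1/4))


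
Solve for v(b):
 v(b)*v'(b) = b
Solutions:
 v(b) = -sqrt(C1 + b^2)
 v(b) = sqrt(C1 + b^2)


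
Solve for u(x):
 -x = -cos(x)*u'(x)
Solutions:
 u(x) = C1 + Integral(x/cos(x), x)


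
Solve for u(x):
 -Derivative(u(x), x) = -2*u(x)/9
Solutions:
 u(x) = C1*exp(2*x/9)


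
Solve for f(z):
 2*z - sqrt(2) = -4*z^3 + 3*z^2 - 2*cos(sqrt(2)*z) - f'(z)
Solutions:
 f(z) = C1 - z^4 + z^3 - z^2 + sqrt(2)*z - sqrt(2)*sin(sqrt(2)*z)


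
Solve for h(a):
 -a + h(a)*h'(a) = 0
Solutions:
 h(a) = -sqrt(C1 + a^2)
 h(a) = sqrt(C1 + a^2)


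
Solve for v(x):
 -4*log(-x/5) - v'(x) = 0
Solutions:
 v(x) = C1 - 4*x*log(-x) + 4*x*(1 + log(5))


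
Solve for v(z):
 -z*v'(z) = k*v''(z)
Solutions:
 v(z) = C1 + C2*sqrt(k)*erf(sqrt(2)*z*sqrt(1/k)/2)


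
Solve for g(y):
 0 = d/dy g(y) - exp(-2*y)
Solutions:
 g(y) = C1 - exp(-2*y)/2


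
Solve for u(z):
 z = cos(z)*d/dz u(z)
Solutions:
 u(z) = C1 + Integral(z/cos(z), z)


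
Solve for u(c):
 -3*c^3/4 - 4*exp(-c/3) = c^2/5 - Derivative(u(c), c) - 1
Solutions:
 u(c) = C1 + 3*c^4/16 + c^3/15 - c - 12*exp(-c/3)


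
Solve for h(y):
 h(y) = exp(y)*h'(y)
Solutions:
 h(y) = C1*exp(-exp(-y))


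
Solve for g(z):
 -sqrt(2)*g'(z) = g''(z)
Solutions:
 g(z) = C1 + C2*exp(-sqrt(2)*z)


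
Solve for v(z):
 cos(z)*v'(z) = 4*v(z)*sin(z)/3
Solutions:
 v(z) = C1/cos(z)^(4/3)


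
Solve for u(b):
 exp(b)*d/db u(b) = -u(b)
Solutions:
 u(b) = C1*exp(exp(-b))


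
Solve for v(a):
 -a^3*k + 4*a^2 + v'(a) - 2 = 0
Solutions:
 v(a) = C1 + a^4*k/4 - 4*a^3/3 + 2*a


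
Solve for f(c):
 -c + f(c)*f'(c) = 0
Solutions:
 f(c) = -sqrt(C1 + c^2)
 f(c) = sqrt(C1 + c^2)


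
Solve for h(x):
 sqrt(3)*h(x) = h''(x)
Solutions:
 h(x) = C1*exp(-3^(1/4)*x) + C2*exp(3^(1/4)*x)


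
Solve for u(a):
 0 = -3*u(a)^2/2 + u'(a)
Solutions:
 u(a) = -2/(C1 + 3*a)


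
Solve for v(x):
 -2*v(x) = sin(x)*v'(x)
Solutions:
 v(x) = C1*(cos(x) + 1)/(cos(x) - 1)


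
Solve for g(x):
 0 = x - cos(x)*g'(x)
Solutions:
 g(x) = C1 + Integral(x/cos(x), x)


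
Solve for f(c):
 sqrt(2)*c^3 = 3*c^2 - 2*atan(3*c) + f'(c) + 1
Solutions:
 f(c) = C1 + sqrt(2)*c^4/4 - c^3 + 2*c*atan(3*c) - c - log(9*c^2 + 1)/3


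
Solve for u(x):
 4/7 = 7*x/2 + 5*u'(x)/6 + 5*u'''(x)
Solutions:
 u(x) = C1 + C2*sin(sqrt(6)*x/6) + C3*cos(sqrt(6)*x/6) - 21*x^2/10 + 24*x/35


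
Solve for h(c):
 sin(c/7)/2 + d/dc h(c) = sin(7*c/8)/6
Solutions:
 h(c) = C1 + 7*cos(c/7)/2 - 4*cos(7*c/8)/21


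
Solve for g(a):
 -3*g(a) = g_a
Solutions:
 g(a) = C1*exp(-3*a)


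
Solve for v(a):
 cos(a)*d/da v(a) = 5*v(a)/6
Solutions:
 v(a) = C1*(sin(a) + 1)^(5/12)/(sin(a) - 1)^(5/12)


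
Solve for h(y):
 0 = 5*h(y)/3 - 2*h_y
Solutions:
 h(y) = C1*exp(5*y/6)


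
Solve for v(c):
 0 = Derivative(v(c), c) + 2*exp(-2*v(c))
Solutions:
 v(c) = log(-sqrt(C1 - 4*c))
 v(c) = log(C1 - 4*c)/2


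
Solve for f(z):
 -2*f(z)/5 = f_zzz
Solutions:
 f(z) = C3*exp(-2^(1/3)*5^(2/3)*z/5) + (C1*sin(2^(1/3)*sqrt(3)*5^(2/3)*z/10) + C2*cos(2^(1/3)*sqrt(3)*5^(2/3)*z/10))*exp(2^(1/3)*5^(2/3)*z/10)


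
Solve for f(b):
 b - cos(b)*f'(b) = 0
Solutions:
 f(b) = C1 + Integral(b/cos(b), b)


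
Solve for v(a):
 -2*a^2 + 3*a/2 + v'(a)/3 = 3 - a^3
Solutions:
 v(a) = C1 - 3*a^4/4 + 2*a^3 - 9*a^2/4 + 9*a


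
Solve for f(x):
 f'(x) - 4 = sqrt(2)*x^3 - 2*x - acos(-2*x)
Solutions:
 f(x) = C1 + sqrt(2)*x^4/4 - x^2 - x*acos(-2*x) + 4*x - sqrt(1 - 4*x^2)/2


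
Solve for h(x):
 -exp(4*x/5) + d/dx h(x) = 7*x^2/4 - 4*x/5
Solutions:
 h(x) = C1 + 7*x^3/12 - 2*x^2/5 + 5*exp(4*x/5)/4


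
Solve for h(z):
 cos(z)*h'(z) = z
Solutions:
 h(z) = C1 + Integral(z/cos(z), z)


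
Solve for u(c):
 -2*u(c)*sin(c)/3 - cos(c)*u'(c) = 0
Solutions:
 u(c) = C1*cos(c)^(2/3)


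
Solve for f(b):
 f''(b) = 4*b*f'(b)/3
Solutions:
 f(b) = C1 + C2*erfi(sqrt(6)*b/3)


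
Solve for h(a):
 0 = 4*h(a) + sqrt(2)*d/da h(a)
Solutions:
 h(a) = C1*exp(-2*sqrt(2)*a)


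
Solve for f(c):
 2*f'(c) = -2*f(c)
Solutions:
 f(c) = C1*exp(-c)


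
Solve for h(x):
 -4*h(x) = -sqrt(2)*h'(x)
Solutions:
 h(x) = C1*exp(2*sqrt(2)*x)


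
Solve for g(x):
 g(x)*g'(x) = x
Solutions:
 g(x) = -sqrt(C1 + x^2)
 g(x) = sqrt(C1 + x^2)


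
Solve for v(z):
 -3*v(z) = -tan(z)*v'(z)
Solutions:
 v(z) = C1*sin(z)^3


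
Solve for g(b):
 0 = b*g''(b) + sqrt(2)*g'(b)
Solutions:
 g(b) = C1 + C2*b^(1 - sqrt(2))


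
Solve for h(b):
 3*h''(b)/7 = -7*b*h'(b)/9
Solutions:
 h(b) = C1 + C2*erf(7*sqrt(6)*b/18)


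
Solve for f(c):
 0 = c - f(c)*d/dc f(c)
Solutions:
 f(c) = -sqrt(C1 + c^2)
 f(c) = sqrt(C1 + c^2)


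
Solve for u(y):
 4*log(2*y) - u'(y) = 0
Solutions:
 u(y) = C1 + 4*y*log(y) - 4*y + y*log(16)


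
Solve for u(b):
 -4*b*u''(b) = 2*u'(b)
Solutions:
 u(b) = C1 + C2*sqrt(b)


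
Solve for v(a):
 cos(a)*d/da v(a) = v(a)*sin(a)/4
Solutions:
 v(a) = C1/cos(a)^(1/4)


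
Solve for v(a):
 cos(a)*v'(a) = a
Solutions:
 v(a) = C1 + Integral(a/cos(a), a)


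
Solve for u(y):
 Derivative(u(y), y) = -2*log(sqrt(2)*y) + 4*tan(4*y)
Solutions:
 u(y) = C1 - 2*y*log(y) - y*log(2) + 2*y - log(cos(4*y))


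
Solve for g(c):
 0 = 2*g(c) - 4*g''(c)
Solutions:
 g(c) = C1*exp(-sqrt(2)*c/2) + C2*exp(sqrt(2)*c/2)


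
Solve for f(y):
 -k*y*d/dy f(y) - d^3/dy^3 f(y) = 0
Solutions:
 f(y) = C1 + Integral(C2*airyai(y*(-k)^(1/3)) + C3*airybi(y*(-k)^(1/3)), y)


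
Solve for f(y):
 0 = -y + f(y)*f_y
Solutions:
 f(y) = -sqrt(C1 + y^2)
 f(y) = sqrt(C1 + y^2)


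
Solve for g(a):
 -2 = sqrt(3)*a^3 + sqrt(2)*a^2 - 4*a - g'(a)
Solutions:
 g(a) = C1 + sqrt(3)*a^4/4 + sqrt(2)*a^3/3 - 2*a^2 + 2*a


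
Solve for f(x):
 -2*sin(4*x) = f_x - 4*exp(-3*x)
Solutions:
 f(x) = C1 + cos(4*x)/2 - 4*exp(-3*x)/3


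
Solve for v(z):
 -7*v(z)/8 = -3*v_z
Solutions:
 v(z) = C1*exp(7*z/24)


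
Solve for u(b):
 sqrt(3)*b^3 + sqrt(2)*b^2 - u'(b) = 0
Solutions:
 u(b) = C1 + sqrt(3)*b^4/4 + sqrt(2)*b^3/3


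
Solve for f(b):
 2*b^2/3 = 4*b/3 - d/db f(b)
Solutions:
 f(b) = C1 - 2*b^3/9 + 2*b^2/3


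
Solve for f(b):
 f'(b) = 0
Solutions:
 f(b) = C1


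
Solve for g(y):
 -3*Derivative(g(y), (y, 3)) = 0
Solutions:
 g(y) = C1 + C2*y + C3*y^2


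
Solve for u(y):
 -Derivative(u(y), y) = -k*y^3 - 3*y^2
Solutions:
 u(y) = C1 + k*y^4/4 + y^3


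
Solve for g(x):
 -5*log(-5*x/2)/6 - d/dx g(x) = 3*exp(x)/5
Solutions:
 g(x) = C1 - 5*x*log(-x)/6 + 5*x*(-log(5) + log(2) + 1)/6 - 3*exp(x)/5


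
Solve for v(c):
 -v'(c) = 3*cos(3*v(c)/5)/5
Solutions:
 3*c/5 - 5*log(sin(3*v(c)/5) - 1)/6 + 5*log(sin(3*v(c)/5) + 1)/6 = C1


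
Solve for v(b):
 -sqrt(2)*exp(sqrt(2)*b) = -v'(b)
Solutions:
 v(b) = C1 + exp(sqrt(2)*b)


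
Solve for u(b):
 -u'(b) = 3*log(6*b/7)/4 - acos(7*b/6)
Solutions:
 u(b) = C1 - 3*b*log(b)/4 + b*acos(7*b/6) - 3*b*log(6)/4 + 3*b/4 + 3*b*log(7)/4 - sqrt(36 - 49*b^2)/7


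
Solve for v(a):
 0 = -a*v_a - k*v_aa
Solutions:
 v(a) = C1 + C2*sqrt(k)*erf(sqrt(2)*a*sqrt(1/k)/2)


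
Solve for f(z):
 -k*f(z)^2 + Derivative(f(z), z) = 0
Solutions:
 f(z) = -1/(C1 + k*z)


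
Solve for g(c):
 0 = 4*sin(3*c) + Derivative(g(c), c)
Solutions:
 g(c) = C1 + 4*cos(3*c)/3


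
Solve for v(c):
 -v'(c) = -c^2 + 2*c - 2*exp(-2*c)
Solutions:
 v(c) = C1 + c^3/3 - c^2 - exp(-2*c)


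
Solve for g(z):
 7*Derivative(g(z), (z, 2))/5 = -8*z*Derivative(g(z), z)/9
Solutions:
 g(z) = C1 + C2*erf(2*sqrt(35)*z/21)


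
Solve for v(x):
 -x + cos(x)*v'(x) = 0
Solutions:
 v(x) = C1 + Integral(x/cos(x), x)


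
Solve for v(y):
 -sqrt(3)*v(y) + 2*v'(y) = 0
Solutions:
 v(y) = C1*exp(sqrt(3)*y/2)


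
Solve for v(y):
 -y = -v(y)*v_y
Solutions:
 v(y) = -sqrt(C1 + y^2)
 v(y) = sqrt(C1 + y^2)


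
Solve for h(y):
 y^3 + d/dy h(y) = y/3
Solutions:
 h(y) = C1 - y^4/4 + y^2/6


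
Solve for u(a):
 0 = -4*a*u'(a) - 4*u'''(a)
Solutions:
 u(a) = C1 + Integral(C2*airyai(-a) + C3*airybi(-a), a)


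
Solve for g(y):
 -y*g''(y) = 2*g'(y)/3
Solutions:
 g(y) = C1 + C2*y^(1/3)


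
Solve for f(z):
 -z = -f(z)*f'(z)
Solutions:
 f(z) = -sqrt(C1 + z^2)
 f(z) = sqrt(C1 + z^2)


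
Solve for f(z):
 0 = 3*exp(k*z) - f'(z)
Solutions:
 f(z) = C1 + 3*exp(k*z)/k


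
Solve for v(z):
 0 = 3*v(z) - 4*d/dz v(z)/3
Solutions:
 v(z) = C1*exp(9*z/4)


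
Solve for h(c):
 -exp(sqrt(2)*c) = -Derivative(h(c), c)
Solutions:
 h(c) = C1 + sqrt(2)*exp(sqrt(2)*c)/2


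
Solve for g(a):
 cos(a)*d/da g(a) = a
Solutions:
 g(a) = C1 + Integral(a/cos(a), a)


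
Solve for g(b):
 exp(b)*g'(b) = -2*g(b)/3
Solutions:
 g(b) = C1*exp(2*exp(-b)/3)


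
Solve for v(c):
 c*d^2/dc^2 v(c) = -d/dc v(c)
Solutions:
 v(c) = C1 + C2*log(c)


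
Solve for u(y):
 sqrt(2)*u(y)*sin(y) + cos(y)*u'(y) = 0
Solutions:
 u(y) = C1*cos(y)^(sqrt(2))


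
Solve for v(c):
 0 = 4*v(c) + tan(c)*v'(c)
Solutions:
 v(c) = C1/sin(c)^4


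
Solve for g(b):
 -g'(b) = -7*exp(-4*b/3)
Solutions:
 g(b) = C1 - 21*exp(-4*b/3)/4


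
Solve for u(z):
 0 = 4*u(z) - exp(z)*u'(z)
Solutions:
 u(z) = C1*exp(-4*exp(-z))


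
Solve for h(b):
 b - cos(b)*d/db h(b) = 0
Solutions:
 h(b) = C1 + Integral(b/cos(b), b)


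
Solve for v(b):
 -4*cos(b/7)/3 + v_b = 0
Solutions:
 v(b) = C1 + 28*sin(b/7)/3
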